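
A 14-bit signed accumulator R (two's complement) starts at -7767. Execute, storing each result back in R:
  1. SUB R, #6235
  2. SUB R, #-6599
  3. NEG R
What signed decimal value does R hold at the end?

7403

Start: R = -7767 = 10000110101001.
R = -7767 − 6235 = -14002; wraps to 2382 = 00100101001110
R = 2382 − (-6599) = 8981; wraps to -7403 = 10001100010101
R = −(-7403) = 7403 = 01110011101011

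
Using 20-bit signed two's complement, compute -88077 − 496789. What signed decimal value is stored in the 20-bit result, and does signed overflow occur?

463710; overflow

-88077 → 11101010011111110011
496789 → 01111001010010010101
Subtract via negate-and-add: invert 01111001010010010101 + 1 = 10000110101101101011 (i.e. -496789).
  11101010011111110011
+ 10000110101101101011
= 01110001001101011110  (discard carry-out 1)
Result 01110001001101011110: MSB = 0 → value 463710.
Both addends (after negating the subtrahend) are negative but the stored result is non-negative: signed overflow. The true value -88077 − 496789 = -584866 lies outside [-524288, 524287].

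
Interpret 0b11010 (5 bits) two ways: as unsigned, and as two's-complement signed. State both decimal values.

unsigned = 26, signed = -6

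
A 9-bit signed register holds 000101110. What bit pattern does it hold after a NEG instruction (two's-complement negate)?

Invert: 111010001. Add 1: 111010010.

111010010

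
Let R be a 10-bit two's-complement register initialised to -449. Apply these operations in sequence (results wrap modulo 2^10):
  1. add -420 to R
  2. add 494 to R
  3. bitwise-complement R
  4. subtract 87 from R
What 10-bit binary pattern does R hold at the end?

0100011111

Start: R = -449 = 1000111111.
R = -449 + (-420) = -869; wraps to 155 = 0010011011
R = 155 + 494 = 649; wraps to -375 = 1010001001
R = NOT 1010001001 = 0101110110 = 374
R = 374 − 87 = 287 = 0100011111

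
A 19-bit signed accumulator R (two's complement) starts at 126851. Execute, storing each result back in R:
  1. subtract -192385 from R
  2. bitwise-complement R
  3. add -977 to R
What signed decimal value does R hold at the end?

Start: R = 126851 = 0011110111110000011.
R = 126851 − (-192385) = 319236; wraps to -205052 = 1001101111100000100
R = NOT 1001101111100000100 = 0110010000011111011 = 205051
R = 205051 + (-977) = 204074 = 0110001110100101010

204074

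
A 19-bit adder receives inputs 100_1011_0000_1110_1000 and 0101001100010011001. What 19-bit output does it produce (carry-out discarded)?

  1001011000011101000
+ 0101001100010011001
= 1110100100110000001

1110100100110000001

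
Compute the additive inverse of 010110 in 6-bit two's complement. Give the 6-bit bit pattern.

101010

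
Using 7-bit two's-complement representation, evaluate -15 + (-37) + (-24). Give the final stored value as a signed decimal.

-15 + (-37) = -52 (1001100)
-52 + (-24) = -76 → wraps to 52 (0110100)

52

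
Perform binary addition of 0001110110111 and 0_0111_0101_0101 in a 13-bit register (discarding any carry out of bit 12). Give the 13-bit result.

  0001110110111
+ 0011101010101
= 0101100001100

0101100001100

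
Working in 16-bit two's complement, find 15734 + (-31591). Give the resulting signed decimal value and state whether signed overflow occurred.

-15857; no overflow

15734 → 0011110101110110
-31591 → 1000010010011001
  0011110101110110
+ 1000010010011001
= 1100001000001111
Result 1100001000001111: MSB = 1 → 49679 − 65536 = -15857.
Addends have opposite signs, so signed overflow cannot occur.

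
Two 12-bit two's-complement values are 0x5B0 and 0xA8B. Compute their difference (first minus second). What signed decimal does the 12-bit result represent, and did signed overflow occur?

0x5B0 = 010110110000 = 1456 (signed)
0xA8B = 101010001011 = -1397 (signed)
Subtract via negate-and-add: invert 101010001011 + 1 = 010101110101 (i.e. 1397).
  010110110000
+ 010101110101
= 101100100101
Result 101100100101: MSB = 1 → 2853 − 4096 = -1243.
Both addends (after negating the subtrahend) are non-negative but the stored result is negative: signed overflow. The true value 1456 − (-1397) = 2853 lies outside [-2048, 2047].

-1243; overflow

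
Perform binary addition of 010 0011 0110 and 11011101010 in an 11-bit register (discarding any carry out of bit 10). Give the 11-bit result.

00100100000

  01000110110
+ 11011101010
= 00100100000  (discard carry-out 1)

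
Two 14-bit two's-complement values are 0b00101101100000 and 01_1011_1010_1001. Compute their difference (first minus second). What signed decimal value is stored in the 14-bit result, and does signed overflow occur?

0b00101101100000 → 00101101100000 = 2912 (signed)
01_1011_1010_1001 → 01101110101001 = 7081 (signed)
Subtract via negate-and-add: invert 01101110101001 + 1 = 10010001010111 (i.e. -7081).
  00101101100000
+ 10010001010111
= 10111110110111
Result 10111110110111: MSB = 1 → 12215 − 16384 = -4169.
Addends (after negating the subtrahend) have opposite signs, so signed overflow cannot occur.

-4169; no overflow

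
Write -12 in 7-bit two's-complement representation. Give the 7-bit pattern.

|-12| = 12 = 0001100 in 7 bits.
Invert the bits: 1110011. Add 1: 1110100.
Check: 1110100 reads as 116 − 128 = -12.

1110100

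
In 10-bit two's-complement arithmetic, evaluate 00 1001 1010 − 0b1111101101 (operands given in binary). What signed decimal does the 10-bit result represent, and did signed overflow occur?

173; no overflow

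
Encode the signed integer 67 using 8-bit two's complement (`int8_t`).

01000011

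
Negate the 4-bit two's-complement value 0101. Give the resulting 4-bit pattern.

1011

Invert: 1010. Add 1: 1011.
Check: 0101 = 5, 1011 = -5.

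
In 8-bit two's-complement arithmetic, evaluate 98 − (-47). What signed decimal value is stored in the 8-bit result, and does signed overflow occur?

-111; overflow

98 → 01100010
-47 → 11010001
Subtract via negate-and-add: invert 11010001 + 1 = 00101111 (i.e. 47).
  01100010
+ 00101111
= 10010001
Result 10010001: MSB = 1 → 145 − 256 = -111.
Both addends (after negating the subtrahend) are non-negative but the stored result is negative: signed overflow. The true value 98 − (-47) = 145 lies outside [-128, 127].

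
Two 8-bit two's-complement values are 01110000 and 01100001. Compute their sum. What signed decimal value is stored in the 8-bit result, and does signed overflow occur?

01110000 = 112 (signed)
01100001 = 97 (signed)
  01110000
+ 01100001
= 11010001
Result 11010001: MSB = 1 → 209 − 256 = -47.
Both addends are non-negative but the stored result is negative: signed overflow. The true value 112 + 97 = 209 lies outside [-128, 127].

-47; overflow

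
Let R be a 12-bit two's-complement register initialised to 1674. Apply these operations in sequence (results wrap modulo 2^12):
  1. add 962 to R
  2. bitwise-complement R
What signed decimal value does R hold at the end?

1459

Start: R = 1674 = 011010001010.
R = 1674 + 962 = 2636; wraps to -1460 = 101001001100
R = NOT 101001001100 = 010110110011 = 1459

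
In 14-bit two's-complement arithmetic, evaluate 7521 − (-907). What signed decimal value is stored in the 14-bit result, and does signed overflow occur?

-7956; overflow

7521 → 01110101100001
-907 → 11110001110101
Subtract via negate-and-add: invert 11110001110101 + 1 = 00001110001011 (i.e. 907).
  01110101100001
+ 00001110001011
= 10000011101100
Result 10000011101100: MSB = 1 → 8428 − 16384 = -7956.
Both addends (after negating the subtrahend) are non-negative but the stored result is negative: signed overflow. The true value 7521 − (-907) = 8428 lies outside [-8192, 8191].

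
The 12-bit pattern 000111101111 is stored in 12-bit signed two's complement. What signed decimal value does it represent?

495

MSB is 0, so the value is non-negative: 000111101111 = 495.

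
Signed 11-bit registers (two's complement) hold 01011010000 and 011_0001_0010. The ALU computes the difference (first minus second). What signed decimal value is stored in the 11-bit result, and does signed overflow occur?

-66; no overflow

01011010000 = 720 (signed)
011_0001_0010 → 01100010010 = 786 (signed)
Subtract via negate-and-add: invert 01100010010 + 1 = 10011101110 (i.e. -786).
  01011010000
+ 10011101110
= 11110111110
Result 11110111110: MSB = 1 → 1982 − 2048 = -66.
Addends (after negating the subtrahend) have opposite signs, so signed overflow cannot occur.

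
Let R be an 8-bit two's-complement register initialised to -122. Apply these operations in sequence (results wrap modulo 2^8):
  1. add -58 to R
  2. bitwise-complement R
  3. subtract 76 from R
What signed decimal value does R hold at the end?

103

Start: R = -122 = 10000110.
R = -122 + (-58) = -180; wraps to 76 = 01001100
R = NOT 01001100 = 10110011 = -77
R = -77 − 76 = -153; wraps to 103 = 01100111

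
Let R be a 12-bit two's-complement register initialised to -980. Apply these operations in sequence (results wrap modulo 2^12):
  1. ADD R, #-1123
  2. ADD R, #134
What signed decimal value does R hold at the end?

-1969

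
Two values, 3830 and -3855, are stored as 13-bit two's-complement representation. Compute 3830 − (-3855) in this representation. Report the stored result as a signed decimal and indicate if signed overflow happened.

3830 → 0111011110110
-3855 → 1000011110001
Subtract via negate-and-add: invert 1000011110001 + 1 = 0111100001111 (i.e. 3855).
  0111011110110
+ 0111100001111
= 1111000000101
Result 1111000000101: MSB = 1 → 7685 − 8192 = -507.
Both addends (after negating the subtrahend) are non-negative but the stored result is negative: signed overflow. The true value 3830 − (-3855) = 7685 lies outside [-4096, 4095].

-507; overflow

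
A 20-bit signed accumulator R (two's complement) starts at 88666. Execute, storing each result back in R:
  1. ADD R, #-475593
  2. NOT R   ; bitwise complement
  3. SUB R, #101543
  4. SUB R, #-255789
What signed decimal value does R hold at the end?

-507404

Start: R = 88666 = 00010101101001011010.
R = 88666 + (-475593) = -386927 = 10100001100010010001
R = NOT 10100001100010010001 = 01011110011101101110 = 386926
R = 386926 − 101543 = 285383 = 01000101101011000111
R = 285383 − (-255789) = 541172; wraps to -507404 = 10000100000111110100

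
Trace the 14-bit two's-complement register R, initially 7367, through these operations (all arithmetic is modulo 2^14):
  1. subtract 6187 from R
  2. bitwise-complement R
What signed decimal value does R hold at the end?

-1181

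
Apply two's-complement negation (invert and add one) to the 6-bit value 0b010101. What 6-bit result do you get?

Invert: 101010. Add 1: 101011.
Check: 010101 = 21, 101011 = -21.

101011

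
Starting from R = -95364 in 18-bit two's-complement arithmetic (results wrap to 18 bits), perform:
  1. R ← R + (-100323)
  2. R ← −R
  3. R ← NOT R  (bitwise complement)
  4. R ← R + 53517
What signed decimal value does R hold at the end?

119973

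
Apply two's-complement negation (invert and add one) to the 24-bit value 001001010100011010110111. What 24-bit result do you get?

110110101011100101001001

Invert: 110110101011100101001000. Add 1: 110110101011100101001001.
Check: 001001010100011010110111 = 2442935, 110110101011100101001001 = -2442935.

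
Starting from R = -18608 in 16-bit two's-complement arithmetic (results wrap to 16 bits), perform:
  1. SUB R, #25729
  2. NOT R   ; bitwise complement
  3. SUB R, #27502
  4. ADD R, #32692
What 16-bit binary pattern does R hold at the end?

1100000101110110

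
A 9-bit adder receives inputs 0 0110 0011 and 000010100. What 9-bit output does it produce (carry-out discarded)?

001110111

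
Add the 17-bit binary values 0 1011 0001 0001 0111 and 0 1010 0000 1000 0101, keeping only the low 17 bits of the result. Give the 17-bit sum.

10101000110011100

  01011000100010111
+ 01010000010000101
= 10101000110011100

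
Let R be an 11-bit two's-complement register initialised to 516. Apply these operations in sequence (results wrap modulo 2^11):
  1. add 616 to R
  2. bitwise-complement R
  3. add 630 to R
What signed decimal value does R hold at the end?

-503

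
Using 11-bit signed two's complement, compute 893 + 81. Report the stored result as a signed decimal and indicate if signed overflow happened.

974; no overflow

893 → 01101111101
81 → 00001010001
  01101111101
+ 00001010001
= 01111001110
Result 01111001110: MSB = 0 → value 974.
Both addends are non-negative and so is the stored result: no signed overflow.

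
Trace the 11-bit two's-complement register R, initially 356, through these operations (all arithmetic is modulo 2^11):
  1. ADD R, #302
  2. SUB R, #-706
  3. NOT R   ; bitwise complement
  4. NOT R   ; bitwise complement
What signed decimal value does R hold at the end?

Start: R = 356 = 00101100100.
R = 356 + 302 = 658 = 01010010010
R = 658 − (-706) = 1364; wraps to -684 = 10101010100
R = NOT 10101010100 = 01010101011 = 683
R = NOT 01010101011 = 10101010100 = -684

-684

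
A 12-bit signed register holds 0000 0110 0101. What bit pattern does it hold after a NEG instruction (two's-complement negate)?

Invert: 111110011010. Add 1: 111110011011.
Check: 000001100101 = 101, 111110011011 = -101.

111110011011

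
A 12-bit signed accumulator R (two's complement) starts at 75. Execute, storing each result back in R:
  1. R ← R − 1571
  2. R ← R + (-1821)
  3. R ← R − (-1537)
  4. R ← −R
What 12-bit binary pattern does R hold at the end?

Start: R = 75 = 000001001011.
R = 75 − 1571 = -1496 = 101000101000
R = -1496 + (-1821) = -3317; wraps to 779 = 001100001011
R = 779 − (-1537) = 2316; wraps to -1780 = 100100001100
R = −(-1780) = 1780 = 011011110100

011011110100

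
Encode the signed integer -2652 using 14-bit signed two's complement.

|-2652| = 2652 = 00101001011100 in 14 bits.
Invert the bits: 11010110100011. Add 1: 11010110100100.

11010110100100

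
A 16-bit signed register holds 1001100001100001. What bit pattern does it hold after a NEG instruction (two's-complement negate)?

Invert: 0110011110011110. Add 1: 0110011110011111.
Check: 1001100001100001 = -26527, 0110011110011111 = 26527.

0110011110011111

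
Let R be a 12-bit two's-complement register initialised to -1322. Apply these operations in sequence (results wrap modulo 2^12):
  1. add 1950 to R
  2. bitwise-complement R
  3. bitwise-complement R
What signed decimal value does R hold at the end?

628

Start: R = -1322 = 101011010110.
R = -1322 + 1950 = 628 = 001001110100
R = NOT 001001110100 = 110110001011 = -629
R = NOT 110110001011 = 001001110100 = 628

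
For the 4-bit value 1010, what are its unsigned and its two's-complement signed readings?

unsigned = 10, signed = -6

Unsigned: 1010 = 10.
Signed: MSB=1 → 10 − 16 = -6.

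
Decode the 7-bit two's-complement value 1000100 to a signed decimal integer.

MSB is 1, so the value is negative.
Unsigned reading: 68. Subtract 2^7 = 128: 68 − 128 = -60.

-60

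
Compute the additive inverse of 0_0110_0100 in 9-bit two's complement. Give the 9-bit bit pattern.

110011100

Invert: 110011011. Add 1: 110011100.
Check: 001100100 = 100, 110011100 = -100.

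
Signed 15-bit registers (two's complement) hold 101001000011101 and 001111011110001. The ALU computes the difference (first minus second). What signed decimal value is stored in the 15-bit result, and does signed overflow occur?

13100; overflow

101001000011101 = -11747 (signed)
001111011110001 = 7921 (signed)
Subtract via negate-and-add: invert 001111011110001 + 1 = 110000100001111 (i.e. -7921).
  101001000011101
+ 110000100001111
= 011001100101100  (discard carry-out 1)
Result 011001100101100: MSB = 0 → value 13100.
Both addends (after negating the subtrahend) are negative but the stored result is non-negative: signed overflow. The true value -11747 − 7921 = -19668 lies outside [-16384, 16383].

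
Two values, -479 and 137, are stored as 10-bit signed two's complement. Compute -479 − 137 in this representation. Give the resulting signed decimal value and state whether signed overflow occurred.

-479 → 1000100001
137 → 0010001001
Subtract via negate-and-add: invert 0010001001 + 1 = 1101110111 (i.e. -137).
  1000100001
+ 1101110111
= 0110011000  (discard carry-out 1)
Result 0110011000: MSB = 0 → value 408.
Both addends (after negating the subtrahend) are negative but the stored result is non-negative: signed overflow. The true value -479 − 137 = -616 lies outside [-512, 511].

408; overflow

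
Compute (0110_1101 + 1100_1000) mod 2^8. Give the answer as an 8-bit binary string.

00110101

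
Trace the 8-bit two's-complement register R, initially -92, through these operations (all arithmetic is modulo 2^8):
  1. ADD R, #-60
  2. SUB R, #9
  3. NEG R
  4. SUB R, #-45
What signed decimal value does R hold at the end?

-50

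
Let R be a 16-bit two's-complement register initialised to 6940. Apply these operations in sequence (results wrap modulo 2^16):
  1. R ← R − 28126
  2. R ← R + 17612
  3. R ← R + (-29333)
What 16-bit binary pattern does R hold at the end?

0111111101110101

Start: R = 6940 = 0001101100011100.
R = 6940 − 28126 = -21186 = 1010110100111110
R = -21186 + 17612 = -3574 = 1111001000001010
R = -3574 + (-29333) = -32907; wraps to 32629 = 0111111101110101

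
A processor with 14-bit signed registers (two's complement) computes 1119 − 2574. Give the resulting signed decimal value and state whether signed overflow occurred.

1119 → 00010001011111
2574 → 00101000001110
Subtract via negate-and-add: invert 00101000001110 + 1 = 11010111110010 (i.e. -2574).
  00010001011111
+ 11010111110010
= 11101001010001
Result 11101001010001: MSB = 1 → 14929 − 16384 = -1455.
Addends (after negating the subtrahend) have opposite signs, so signed overflow cannot occur.

-1455; no overflow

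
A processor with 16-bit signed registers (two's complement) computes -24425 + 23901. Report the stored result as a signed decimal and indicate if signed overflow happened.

-24425 → 1010000010010111
23901 → 0101110101011101
  1010000010010111
+ 0101110101011101
= 1111110111110100
Result 1111110111110100: MSB = 1 → 65012 − 65536 = -524.
Addends have opposite signs, so signed overflow cannot occur.

-524; no overflow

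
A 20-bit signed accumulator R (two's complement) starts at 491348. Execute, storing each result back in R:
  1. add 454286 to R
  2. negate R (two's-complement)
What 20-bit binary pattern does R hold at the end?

Start: R = 491348 = 01110111111101010100.
R = 491348 + 454286 = 945634; wraps to -102942 = 11100110110111100010
R = −(-102942) = 102942 = 00011001001000011110

00011001001000011110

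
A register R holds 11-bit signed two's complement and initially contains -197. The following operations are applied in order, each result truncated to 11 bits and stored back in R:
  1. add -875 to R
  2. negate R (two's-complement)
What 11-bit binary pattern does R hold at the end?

Start: R = -197 = 11100111011.
R = -197 + (-875) = -1072; wraps to 976 = 01111010000
R = −(976) = -976 = 10000110000

10000110000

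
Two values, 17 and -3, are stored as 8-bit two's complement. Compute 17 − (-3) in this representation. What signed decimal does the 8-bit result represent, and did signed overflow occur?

17 → 00010001
-3 → 11111101
Subtract via negate-and-add: invert 11111101 + 1 = 00000011 (i.e. 3).
  00010001
+ 00000011
= 00010100
Result 00010100: MSB = 0 → value 20.
Both addends (after negating the subtrahend) are non-negative and so is the stored result: no signed overflow.

20; no overflow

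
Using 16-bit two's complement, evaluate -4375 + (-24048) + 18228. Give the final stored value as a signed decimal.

-4375 + (-24048) = -28423 (1001000011111001)
-28423 + 18228 = -10195 (1101100000101101)

-10195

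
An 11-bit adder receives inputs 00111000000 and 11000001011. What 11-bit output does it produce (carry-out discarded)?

11111001011

  00111000000
+ 11000001011
= 11111001011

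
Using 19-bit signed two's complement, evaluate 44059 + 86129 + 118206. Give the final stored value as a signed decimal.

44059 + 86129 = 130188 (0011111110010001100)
130188 + 118206 = 248394 (0111100101001001010)

248394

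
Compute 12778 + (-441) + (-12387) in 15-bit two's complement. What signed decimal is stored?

12778 + (-441) = 12337 (011000000110001)
12337 + (-12387) = -50 (111111111001110)

-50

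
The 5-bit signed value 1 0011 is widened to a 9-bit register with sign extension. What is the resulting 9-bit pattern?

111110011

MSB of 10011 is 1; replicate it into the new high bits.
1111|10011 → 111110011 (still -13).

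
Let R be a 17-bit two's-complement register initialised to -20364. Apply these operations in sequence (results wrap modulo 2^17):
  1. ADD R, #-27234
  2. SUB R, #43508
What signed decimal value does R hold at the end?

39966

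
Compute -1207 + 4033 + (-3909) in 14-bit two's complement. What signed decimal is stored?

-1207 + 4033 = 2826 (00101100001010)
2826 + (-3909) = -1083 (11101111000101)

-1083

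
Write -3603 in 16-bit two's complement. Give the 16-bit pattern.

1111000111101101

|-3603| = 3603 = 0000111000010011 in 16 bits.
Invert the bits: 1111000111101100. Add 1: 1111000111101101.
Check: 1111000111101101 reads as 61933 − 65536 = -3603.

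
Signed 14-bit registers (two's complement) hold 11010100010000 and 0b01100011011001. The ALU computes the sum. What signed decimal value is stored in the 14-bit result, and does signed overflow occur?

3561; no overflow

11010100010000 = -2800 (signed)
0b01100011011001 → 01100011011001 = 6361 (signed)
  11010100010000
+ 01100011011001
= 00110111101001  (discard carry-out 1)
Result 00110111101001: MSB = 0 → value 3561.
Addends have opposite signs, so signed overflow cannot occur.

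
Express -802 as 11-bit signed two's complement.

10011011110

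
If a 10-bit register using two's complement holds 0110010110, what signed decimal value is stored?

406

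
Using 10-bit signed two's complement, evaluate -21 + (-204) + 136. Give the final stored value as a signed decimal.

-89

-21 + (-204) = -225 (1100011111)
-225 + 136 = -89 (1110100111)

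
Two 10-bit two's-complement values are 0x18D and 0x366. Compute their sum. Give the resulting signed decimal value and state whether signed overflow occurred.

243; no overflow

0x18D = 0110001101 = 397 (signed)
0x366 = 1101100110 = -154 (signed)
  0110001101
+ 1101100110
= 0011110011  (discard carry-out 1)
Result 0011110011: MSB = 0 → value 243.
Addends have opposite signs, so signed overflow cannot occur.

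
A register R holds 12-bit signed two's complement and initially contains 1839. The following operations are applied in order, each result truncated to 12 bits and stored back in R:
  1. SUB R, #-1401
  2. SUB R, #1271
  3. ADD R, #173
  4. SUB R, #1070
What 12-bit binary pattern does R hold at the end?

010000110000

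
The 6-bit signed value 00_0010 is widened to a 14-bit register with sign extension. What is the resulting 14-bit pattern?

MSB of 000010 is 0; replicate it into the new high bits.
00000000|000010 → 00000000000010 (still 2).

00000000000010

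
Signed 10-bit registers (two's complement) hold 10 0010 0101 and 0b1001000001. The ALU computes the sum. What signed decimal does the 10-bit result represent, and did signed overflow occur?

10 0010 0101 → 1000100101 = -475 (signed)
0b1001000001 → 1001000001 = -447 (signed)
  1000100101
+ 1001000001
= 0001100110  (discard carry-out 1)
Result 0001100110: MSB = 0 → value 102.
Both addends are negative but the stored result is non-negative: signed overflow. The true value -475 + (-447) = -922 lies outside [-512, 511].

102; overflow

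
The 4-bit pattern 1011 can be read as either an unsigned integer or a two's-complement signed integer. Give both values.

unsigned = 11, signed = -5

Unsigned: 1011 = 11.
Signed: MSB=1 → 11 − 16 = -5.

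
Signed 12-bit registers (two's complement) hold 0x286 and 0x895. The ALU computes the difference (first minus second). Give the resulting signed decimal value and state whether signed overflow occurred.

-1551; overflow

0x286 = 001010000110 = 646 (signed)
0x895 = 100010010101 = -1899 (signed)
Subtract via negate-and-add: invert 100010010101 + 1 = 011101101011 (i.e. 1899).
  001010000110
+ 011101101011
= 100111110001
Result 100111110001: MSB = 1 → 2545 − 4096 = -1551.
Both addends (after negating the subtrahend) are non-negative but the stored result is negative: signed overflow. The true value 646 − (-1899) = 2545 lies outside [-2048, 2047].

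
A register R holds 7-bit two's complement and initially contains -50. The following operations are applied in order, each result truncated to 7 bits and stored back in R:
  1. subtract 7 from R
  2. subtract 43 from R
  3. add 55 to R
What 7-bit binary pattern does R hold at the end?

1010011

Start: R = -50 = 1001110.
R = -50 − 7 = -57 = 1000111
R = -57 − 43 = -100; wraps to 28 = 0011100
R = 28 + 55 = 83; wraps to -45 = 1010011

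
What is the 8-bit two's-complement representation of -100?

|-100| = 100 = 01100100 in 8 bits.
Invert the bits: 10011011. Add 1: 10011100.
Check: 10011100 reads as 156 − 256 = -100.

10011100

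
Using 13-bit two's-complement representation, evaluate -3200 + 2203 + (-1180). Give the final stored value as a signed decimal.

-3200 + 2203 = -997 (1110000011011)
-997 + (-1180) = -2177 (1011101111111)

-2177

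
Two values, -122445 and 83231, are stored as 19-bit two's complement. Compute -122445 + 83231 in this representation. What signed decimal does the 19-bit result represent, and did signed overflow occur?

-122445 → 1100010000110110011
83231 → 0010100010100011111
  1100010000110110011
+ 0010100010100011111
= 1110110011011010010
Result 1110110011011010010: MSB = 1 → 485074 − 524288 = -39214.
Addends have opposite signs, so signed overflow cannot occur.

-39214; no overflow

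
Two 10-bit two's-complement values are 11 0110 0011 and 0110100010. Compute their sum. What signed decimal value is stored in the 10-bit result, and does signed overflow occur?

261; no overflow

11 0110 0011 → 1101100011 = -157 (signed)
0110100010 = 418 (signed)
  1101100011
+ 0110100010
= 0100000101  (discard carry-out 1)
Result 0100000101: MSB = 0 → value 261.
Addends have opposite signs, so signed overflow cannot occur.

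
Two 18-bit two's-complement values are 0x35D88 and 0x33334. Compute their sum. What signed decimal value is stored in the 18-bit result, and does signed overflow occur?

-94020; no overflow

0x35D88 = 110101110110001000 = -41592 (signed)
0x33334 = 110011001100110100 = -52428 (signed)
  110101110110001000
+ 110011001100110100
= 101001000010111100  (discard carry-out 1)
Result 101001000010111100: MSB = 1 → 168124 − 262144 = -94020.
Both addends are negative and so is the stored result: no signed overflow.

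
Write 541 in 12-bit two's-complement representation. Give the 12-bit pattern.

001000011101

541 is non-negative, so write it directly in 12 bits: 001000011101.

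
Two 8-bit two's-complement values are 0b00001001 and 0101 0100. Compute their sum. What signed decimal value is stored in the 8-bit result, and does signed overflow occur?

0b00001001 → 00001001 = 9 (signed)
0101 0100 → 01010100 = 84 (signed)
  00001001
+ 01010100
= 01011101
Result 01011101: MSB = 0 → value 93.
Both addends are non-negative and so is the stored result: no signed overflow.

93; no overflow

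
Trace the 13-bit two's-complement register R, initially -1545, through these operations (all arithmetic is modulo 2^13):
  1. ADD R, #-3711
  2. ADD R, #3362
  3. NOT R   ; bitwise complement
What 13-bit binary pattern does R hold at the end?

0011101100101

Start: R = -1545 = 1100111110111.
R = -1545 + (-3711) = -5256; wraps to 2936 = 0101101111000
R = 2936 + 3362 = 6298; wraps to -1894 = 1100010011010
R = NOT 1100010011010 = 0011101100101 = 1893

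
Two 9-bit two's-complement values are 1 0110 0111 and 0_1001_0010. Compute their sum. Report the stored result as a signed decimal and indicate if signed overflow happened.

-7; no overflow

1 0110 0111 → 101100111 = -153 (signed)
0_1001_0010 → 010010010 = 146 (signed)
  101100111
+ 010010010
= 111111001
Result 111111001: MSB = 1 → 505 − 512 = -7.
Addends have opposite signs, so signed overflow cannot occur.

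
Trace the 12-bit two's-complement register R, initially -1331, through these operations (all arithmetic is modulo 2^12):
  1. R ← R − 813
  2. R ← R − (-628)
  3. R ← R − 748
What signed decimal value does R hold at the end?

Start: R = -1331 = 101011001101.
R = -1331 − 813 = -2144; wraps to 1952 = 011110100000
R = 1952 − (-628) = 2580; wraps to -1516 = 101000010100
R = -1516 − 748 = -2264; wraps to 1832 = 011100101000

1832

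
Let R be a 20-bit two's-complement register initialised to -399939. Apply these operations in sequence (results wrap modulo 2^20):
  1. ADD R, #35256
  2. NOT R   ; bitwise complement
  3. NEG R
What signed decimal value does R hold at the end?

-364682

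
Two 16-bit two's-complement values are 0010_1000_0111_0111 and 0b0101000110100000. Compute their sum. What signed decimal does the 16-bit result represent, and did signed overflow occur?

0010_1000_0111_0111 → 0010100001110111 = 10359 (signed)
0b0101000110100000 → 0101000110100000 = 20896 (signed)
  0010100001110111
+ 0101000110100000
= 0111101000010111
Result 0111101000010111: MSB = 0 → value 31255.
Both addends are non-negative and so is the stored result: no signed overflow.

31255; no overflow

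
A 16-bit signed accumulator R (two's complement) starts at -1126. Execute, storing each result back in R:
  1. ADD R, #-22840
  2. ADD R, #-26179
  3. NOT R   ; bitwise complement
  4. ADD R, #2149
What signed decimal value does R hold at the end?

-13243

Start: R = -1126 = 1111101110011010.
R = -1126 + (-22840) = -23966 = 1010001001100010
R = -23966 + (-26179) = -50145; wraps to 15391 = 0011110000011111
R = NOT 0011110000011111 = 1100001111100000 = -15392
R = -15392 + 2149 = -13243 = 1100110001000101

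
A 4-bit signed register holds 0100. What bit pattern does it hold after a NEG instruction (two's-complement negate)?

Invert: 1011. Add 1: 1100.

1100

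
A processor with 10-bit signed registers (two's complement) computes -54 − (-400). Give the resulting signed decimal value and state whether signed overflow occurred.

346; no overflow

-54 → 1111001010
-400 → 1001110000
Subtract via negate-and-add: invert 1001110000 + 1 = 0110010000 (i.e. 400).
  1111001010
+ 0110010000
= 0101011010  (discard carry-out 1)
Result 0101011010: MSB = 0 → value 346.
Addends (after negating the subtrahend) have opposite signs, so signed overflow cannot occur.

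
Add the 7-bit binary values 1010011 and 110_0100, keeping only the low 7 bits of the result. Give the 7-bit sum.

  1010011
+ 1100100
= 0110111  (discard carry-out 1)

0110111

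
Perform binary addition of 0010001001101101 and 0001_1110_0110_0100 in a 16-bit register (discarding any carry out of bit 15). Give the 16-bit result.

  0010001001101101
+ 0001111001100100
= 0100000011010001

0100000011010001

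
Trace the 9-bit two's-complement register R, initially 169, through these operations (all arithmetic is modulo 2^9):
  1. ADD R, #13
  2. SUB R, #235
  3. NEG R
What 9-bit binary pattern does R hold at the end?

Start: R = 169 = 010101001.
R = 169 + 13 = 182 = 010110110
R = 182 − 235 = -53 = 111001011
R = −(-53) = 53 = 000110101

000110101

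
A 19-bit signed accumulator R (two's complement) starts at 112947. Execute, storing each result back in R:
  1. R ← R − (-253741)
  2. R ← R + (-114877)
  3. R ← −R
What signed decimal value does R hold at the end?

-251811

Start: R = 112947 = 0011011100100110011.
R = 112947 − (-253741) = 366688; wraps to -157600 = 1011001100001100000
R = -157600 + (-114877) = -272477; wraps to 251811 = 0111101011110100011
R = −(251811) = -251811 = 1000010100001011101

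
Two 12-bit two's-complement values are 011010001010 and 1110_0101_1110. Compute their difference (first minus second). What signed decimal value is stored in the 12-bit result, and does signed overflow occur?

-2004; overflow

011010001010 = 1674 (signed)
1110_0101_1110 → 111001011110 = -418 (signed)
Subtract via negate-and-add: invert 111001011110 + 1 = 000110100010 (i.e. 418).
  011010001010
+ 000110100010
= 100000101100
Result 100000101100: MSB = 1 → 2092 − 4096 = -2004.
Both addends (after negating the subtrahend) are non-negative but the stored result is negative: signed overflow. The true value 1674 − (-418) = 2092 lies outside [-2048, 2047].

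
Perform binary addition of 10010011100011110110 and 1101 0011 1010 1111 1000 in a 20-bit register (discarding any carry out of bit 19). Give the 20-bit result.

01100111001111101110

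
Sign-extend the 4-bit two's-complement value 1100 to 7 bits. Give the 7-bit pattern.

1111100

MSB of 1100 is 1; replicate it into the new high bits.
111|1100 → 1111100 (still -4).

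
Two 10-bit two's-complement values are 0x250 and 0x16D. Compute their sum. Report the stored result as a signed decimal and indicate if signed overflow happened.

0x250 = 1001010000 = -432 (signed)
0x16D = 0101101101 = 365 (signed)
  1001010000
+ 0101101101
= 1110111101
Result 1110111101: MSB = 1 → 957 − 1024 = -67.
Addends have opposite signs, so signed overflow cannot occur.

-67; no overflow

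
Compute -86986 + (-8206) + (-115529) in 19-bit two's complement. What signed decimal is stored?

-86986 + (-8206) = -95192 (1101000110000101000)
-95192 + (-115529) = -210721 (1001100100011011111)

-210721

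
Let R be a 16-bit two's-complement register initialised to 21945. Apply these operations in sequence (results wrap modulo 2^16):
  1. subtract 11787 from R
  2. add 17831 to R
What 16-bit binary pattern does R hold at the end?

0110110101010101

Start: R = 21945 = 0101010110111001.
R = 21945 − 11787 = 10158 = 0010011110101110
R = 10158 + 17831 = 27989 = 0110110101010101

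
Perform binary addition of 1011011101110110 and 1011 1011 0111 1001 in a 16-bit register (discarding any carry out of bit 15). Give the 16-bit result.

0111001011101111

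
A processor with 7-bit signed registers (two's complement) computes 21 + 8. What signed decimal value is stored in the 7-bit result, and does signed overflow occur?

21 → 0010101
8 → 0001000
  0010101
+ 0001000
= 0011101
Result 0011101: MSB = 0 → value 29.
Both addends are non-negative and so is the stored result: no signed overflow.

29; no overflow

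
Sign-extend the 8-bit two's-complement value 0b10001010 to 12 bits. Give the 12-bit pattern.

MSB of 10001010 is 1; replicate it into the new high bits.
1111|10001010 → 111110001010 (still -118).

111110001010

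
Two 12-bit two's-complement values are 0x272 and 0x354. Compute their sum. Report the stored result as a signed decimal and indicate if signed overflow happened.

1478; no overflow

0x272 = 001001110010 = 626 (signed)
0x354 = 001101010100 = 852 (signed)
  001001110010
+ 001101010100
= 010111000110
Result 010111000110: MSB = 0 → value 1478.
Both addends are non-negative and so is the stored result: no signed overflow.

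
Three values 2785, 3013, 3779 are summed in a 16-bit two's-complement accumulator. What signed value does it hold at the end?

2785 + 3013 = 5798 (0001011010100110)
5798 + 3779 = 9577 (0010010101101001)

9577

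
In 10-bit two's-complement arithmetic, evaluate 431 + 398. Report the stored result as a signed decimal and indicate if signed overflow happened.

-195; overflow

431 → 0110101111
398 → 0110001110
  0110101111
+ 0110001110
= 1100111101
Result 1100111101: MSB = 1 → 829 − 1024 = -195.
Both addends are non-negative but the stored result is negative: signed overflow. The true value 431 + 398 = 829 lies outside [-512, 511].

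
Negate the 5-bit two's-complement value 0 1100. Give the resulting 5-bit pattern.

10100

Invert: 10011. Add 1: 10100.
Check: 01100 = 12, 10100 = -12.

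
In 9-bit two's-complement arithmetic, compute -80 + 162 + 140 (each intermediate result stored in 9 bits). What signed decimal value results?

-80 + 162 = 82 (001010010)
82 + 140 = 222 (011011110)

222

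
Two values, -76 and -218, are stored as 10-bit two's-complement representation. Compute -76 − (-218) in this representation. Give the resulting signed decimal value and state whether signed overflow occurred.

-76 → 1110110100
-218 → 1100100110
Subtract via negate-and-add: invert 1100100110 + 1 = 0011011010 (i.e. 218).
  1110110100
+ 0011011010
= 0010001110  (discard carry-out 1)
Result 0010001110: MSB = 0 → value 142.
Addends (after negating the subtrahend) have opposite signs, so signed overflow cannot occur.

142; no overflow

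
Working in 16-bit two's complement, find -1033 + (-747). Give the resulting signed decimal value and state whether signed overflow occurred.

-1033 → 1111101111110111
-747 → 1111110100010101
  1111101111110111
+ 1111110100010101
= 1111100100001100  (discard carry-out 1)
Result 1111100100001100: MSB = 1 → 63756 − 65536 = -1780.
Both addends are negative and so is the stored result: no signed overflow.

-1780; no overflow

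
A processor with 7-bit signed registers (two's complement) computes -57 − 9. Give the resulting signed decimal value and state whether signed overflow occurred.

62; overflow

-57 → 1000111
9 → 0001001
Subtract via negate-and-add: invert 0001001 + 1 = 1110111 (i.e. -9).
  1000111
+ 1110111
= 0111110  (discard carry-out 1)
Result 0111110: MSB = 0 → value 62.
Both addends (after negating the subtrahend) are negative but the stored result is non-negative: signed overflow. The true value -57 − 9 = -66 lies outside [-64, 63].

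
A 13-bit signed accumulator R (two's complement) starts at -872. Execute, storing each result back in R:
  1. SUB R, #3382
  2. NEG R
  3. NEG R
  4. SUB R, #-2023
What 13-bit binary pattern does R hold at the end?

1011101001001

Start: R = -872 = 1110010011000.
R = -872 − 3382 = -4254; wraps to 3938 = 0111101100010
R = −(3938) = -3938 = 1000010011110
R = −(-3938) = 3938 = 0111101100010
R = 3938 − (-2023) = 5961; wraps to -2231 = 1011101001001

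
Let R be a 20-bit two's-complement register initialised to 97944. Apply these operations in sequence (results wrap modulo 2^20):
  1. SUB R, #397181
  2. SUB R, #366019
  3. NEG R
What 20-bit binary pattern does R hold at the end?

10100010011010101000

Start: R = 97944 = 00010111111010011000.
R = 97944 − 397181 = -299237 = 10110110111100011011
R = -299237 − 366019 = -665256; wraps to 383320 = 01011101100101011000
R = −(383320) = -383320 = 10100010011010101000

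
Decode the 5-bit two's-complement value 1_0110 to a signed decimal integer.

-10

MSB is 1, so the value is negative.
Invert: 01001. Add 1: 01010 = 10. So the value is −10.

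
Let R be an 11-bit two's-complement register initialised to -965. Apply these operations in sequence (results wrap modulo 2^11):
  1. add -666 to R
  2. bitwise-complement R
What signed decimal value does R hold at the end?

-418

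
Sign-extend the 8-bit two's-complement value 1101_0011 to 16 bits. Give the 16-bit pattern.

1111111111010011

MSB of 11010011 is 1; replicate it into the new high bits.
11111111|11010011 → 1111111111010011 (still -45).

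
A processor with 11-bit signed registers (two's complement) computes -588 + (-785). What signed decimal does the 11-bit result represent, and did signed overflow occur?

-588 → 10110110100
-785 → 10011101111
  10110110100
+ 10011101111
= 01010100011  (discard carry-out 1)
Result 01010100011: MSB = 0 → value 675.
Both addends are negative but the stored result is non-negative: signed overflow. The true value -588 + (-785) = -1373 lies outside [-1024, 1023].

675; overflow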